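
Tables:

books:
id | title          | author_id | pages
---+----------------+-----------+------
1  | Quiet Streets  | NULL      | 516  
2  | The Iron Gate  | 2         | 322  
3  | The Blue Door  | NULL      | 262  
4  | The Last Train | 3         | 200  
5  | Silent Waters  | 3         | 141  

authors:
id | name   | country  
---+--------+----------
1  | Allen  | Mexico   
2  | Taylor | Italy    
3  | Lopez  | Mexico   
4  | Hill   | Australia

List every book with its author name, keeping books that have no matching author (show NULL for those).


LEFT JOIN keeps every row from books (the left table); where author_id has no match in authors, the author columns become NULL. Walk through each book:
  - book 1 (Quiet Streets): author_id=NULL, no match -> kept with NULL
  - book 2 (The Iron Gate): author_id=2 -> matches Taylor
  - book 3 (The Blue Door): author_id=NULL, no match -> kept with NULL
  - book 4 (The Last Train): author_id=3 -> matches Lopez
  - book 5 (Silent Waters): author_id=3 -> matches Lopez
All 5 rows appear; 2 have NULL author.

SQL:
SELECT a.title, b.name AS author
FROM books a
LEFT JOIN authors b ON a.author_id = b.id

Result:
title          | author
---------------+-------
Quiet Streets  | NULL  
The Iron Gate  | Taylor
The Blue Door  | NULL  
The Last Train | Lopez 
Silent Waters  | Lopez 


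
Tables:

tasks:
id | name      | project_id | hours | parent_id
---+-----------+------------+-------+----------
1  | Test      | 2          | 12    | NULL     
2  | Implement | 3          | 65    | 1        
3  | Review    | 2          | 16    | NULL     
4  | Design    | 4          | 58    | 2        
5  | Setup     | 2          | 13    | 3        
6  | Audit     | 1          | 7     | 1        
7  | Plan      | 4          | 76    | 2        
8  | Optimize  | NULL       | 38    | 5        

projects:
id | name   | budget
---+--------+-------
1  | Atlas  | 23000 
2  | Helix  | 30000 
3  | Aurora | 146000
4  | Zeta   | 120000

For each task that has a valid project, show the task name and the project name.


INNER JOIN keeps only tasks rows whose project_id matches an id in projects. Walk through each task:
  - task 1 (Test): project_id=2 -> matches Helix
  - task 2 (Implement): project_id=3 -> matches Aurora
  - task 3 (Review): project_id=2 -> matches Helix
  - task 4 (Design): project_id=4 -> matches Zeta
  - task 5 (Setup): project_id=2 -> matches Helix
  - task 6 (Audit): project_id=1 -> matches Atlas
  - task 7 (Plan): project_id=4 -> matches Zeta
  - task 8 (Optimize): project_id=NULL, no match -> dropped
So 1 of 8 rows is dropped.

SQL:
SELECT a.name, b.name AS project
FROM tasks a
INNER JOIN projects b ON a.project_id = b.id

Result:
name      | project
----------+--------
Test      | Helix  
Implement | Aurora 
Review    | Helix  
Design    | Zeta   
Setup     | Helix  
Audit     | Atlas  
Plan      | Zeta   


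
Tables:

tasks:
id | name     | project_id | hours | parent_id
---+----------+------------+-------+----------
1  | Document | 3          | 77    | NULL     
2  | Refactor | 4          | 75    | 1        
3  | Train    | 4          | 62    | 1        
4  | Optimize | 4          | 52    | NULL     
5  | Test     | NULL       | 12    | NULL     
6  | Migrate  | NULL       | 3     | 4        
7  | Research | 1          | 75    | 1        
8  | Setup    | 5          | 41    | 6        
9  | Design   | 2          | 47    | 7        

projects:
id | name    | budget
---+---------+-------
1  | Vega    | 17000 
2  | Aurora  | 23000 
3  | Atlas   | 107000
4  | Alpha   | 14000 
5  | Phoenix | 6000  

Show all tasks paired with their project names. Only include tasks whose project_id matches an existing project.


INNER JOIN keeps only tasks rows whose project_id matches an id in projects. Walk through each task:
  - task 1 (Document): project_id=3 -> matches Atlas
  - task 2 (Refactor): project_id=4 -> matches Alpha
  - task 3 (Train): project_id=4 -> matches Alpha
  - task 4 (Optimize): project_id=4 -> matches Alpha
  - task 5 (Test): project_id=NULL, no match -> dropped
  - task 6 (Migrate): project_id=NULL, no match -> dropped
  - task 7 (Research): project_id=1 -> matches Vega
  - task 8 (Setup): project_id=5 -> matches Phoenix
  - task 9 (Design): project_id=2 -> matches Aurora
So 2 of 9 rows are dropped.

SQL:
SELECT a.name, b.name AS project
FROM tasks a
INNER JOIN projects b ON a.project_id = b.id

Result:
name     | project
---------+--------
Document | Atlas  
Refactor | Alpha  
Train    | Alpha  
Optimize | Alpha  
Research | Vega   
Setup    | Phoenix
Design   | Aurora 


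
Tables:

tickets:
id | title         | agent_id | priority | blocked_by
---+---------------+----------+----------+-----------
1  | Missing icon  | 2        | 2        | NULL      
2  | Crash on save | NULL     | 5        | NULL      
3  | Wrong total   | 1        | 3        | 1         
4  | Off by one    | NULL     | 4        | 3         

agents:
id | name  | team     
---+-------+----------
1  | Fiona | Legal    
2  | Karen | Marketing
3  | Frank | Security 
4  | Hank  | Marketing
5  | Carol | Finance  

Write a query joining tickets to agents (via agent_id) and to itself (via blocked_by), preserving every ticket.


Two LEFT JOINs from the same base table tickets: one to agents via agent_id, one to tickets itself via blocked_by. Both are LEFT so every ticket is preserved.
Match against agents:
  - ticket 1 (Missing icon): agent_id=2 -> matches Karen
  - ticket 2 (Crash on save): agent_id=NULL, no match -> kept with NULL
  - ticket 3 (Wrong total): agent_id=1 -> matches Fiona
  - ticket 4 (Off by one): agent_id=NULL, no match -> kept with NULL
Match against tickets (self):
  - ticket 1 (Missing icon): blocked_by=NULL -> NULL
  - ticket 2 (Crash on save): blocked_by=NULL -> NULL
  - ticket 3 (Wrong total): blocked_by=1 -> Missing icon
  - ticket 4 (Off by one): blocked_by=3 -> Wrong total

SQL:
SELECT a.title, b.name AS agent, c.title AS blocked_by
FROM tickets a
LEFT JOIN agents b ON a.agent_id = b.id
LEFT JOIN tickets c ON a.blocked_by = c.id

Result:
title         | agent | blocked_by  
--------------+-------+-------------
Missing icon  | Karen | NULL        
Crash on save | NULL  | NULL        
Wrong total   | Fiona | Missing icon
Off by one    | NULL  | Wrong total 


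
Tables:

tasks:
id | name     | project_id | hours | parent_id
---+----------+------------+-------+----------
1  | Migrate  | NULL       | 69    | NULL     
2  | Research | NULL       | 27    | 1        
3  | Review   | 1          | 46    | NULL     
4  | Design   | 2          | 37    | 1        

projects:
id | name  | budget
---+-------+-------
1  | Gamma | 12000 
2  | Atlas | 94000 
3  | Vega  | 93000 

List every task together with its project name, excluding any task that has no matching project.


INNER JOIN keeps only tasks rows whose project_id matches an id in projects. Walk through each task:
  - task 1 (Migrate): project_id=NULL, no match -> dropped
  - task 2 (Research): project_id=NULL, no match -> dropped
  - task 3 (Review): project_id=1 -> matches Gamma
  - task 4 (Design): project_id=2 -> matches Atlas
So 2 of 4 rows are dropped.

SQL:
SELECT a.name, b.name AS project
FROM tasks a
INNER JOIN projects b ON a.project_id = b.id

Result:
name   | project
-------+--------
Review | Gamma  
Design | Atlas  


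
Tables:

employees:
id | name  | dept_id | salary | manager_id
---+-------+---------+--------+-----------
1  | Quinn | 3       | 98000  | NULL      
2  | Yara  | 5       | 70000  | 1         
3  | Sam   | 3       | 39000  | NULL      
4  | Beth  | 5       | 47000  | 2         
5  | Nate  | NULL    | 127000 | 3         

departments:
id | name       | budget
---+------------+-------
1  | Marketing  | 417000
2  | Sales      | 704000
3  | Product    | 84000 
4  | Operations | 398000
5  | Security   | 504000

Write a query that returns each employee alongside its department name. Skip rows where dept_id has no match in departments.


INNER JOIN keeps only employees rows whose dept_id matches an id in departments. Walk through each employee:
  - employee 1 (Quinn): dept_id=3 -> matches Product
  - employee 2 (Yara): dept_id=5 -> matches Security
  - employee 3 (Sam): dept_id=3 -> matches Product
  - employee 4 (Beth): dept_id=5 -> matches Security
  - employee 5 (Nate): dept_id=NULL, no match -> dropped
So 1 of 5 rows is dropped.

SQL:
SELECT a.name, b.name AS department
FROM employees a
INNER JOIN departments b ON a.dept_id = b.id

Result:
name  | department
------+-----------
Quinn | Product   
Yara  | Security  
Sam   | Product   
Beth  | Security  


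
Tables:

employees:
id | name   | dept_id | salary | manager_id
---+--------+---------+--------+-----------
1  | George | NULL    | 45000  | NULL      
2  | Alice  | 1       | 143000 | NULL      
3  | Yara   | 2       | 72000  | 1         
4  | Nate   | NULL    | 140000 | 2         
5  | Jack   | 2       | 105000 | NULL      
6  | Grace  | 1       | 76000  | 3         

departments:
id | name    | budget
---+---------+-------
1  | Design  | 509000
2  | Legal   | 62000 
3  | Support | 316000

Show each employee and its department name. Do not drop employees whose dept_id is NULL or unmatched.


LEFT JOIN keeps every row from employees (the left table); where dept_id has no match in departments, the department columns become NULL. Walk through each employee:
  - employee 1 (George): dept_id=NULL, no match -> kept with NULL
  - employee 2 (Alice): dept_id=1 -> matches Design
  - employee 3 (Yara): dept_id=2 -> matches Legal
  - employee 4 (Nate): dept_id=NULL, no match -> kept with NULL
  - employee 5 (Jack): dept_id=2 -> matches Legal
  - employee 6 (Grace): dept_id=1 -> matches Design
All 6 rows appear; 2 have NULL department.

SQL:
SELECT a.name, b.name AS department
FROM employees a
LEFT JOIN departments b ON a.dept_id = b.id

Result:
name   | department
-------+-----------
George | NULL      
Alice  | Design    
Yara   | Legal     
Nate   | NULL      
Jack   | Legal     
Grace  | Design    


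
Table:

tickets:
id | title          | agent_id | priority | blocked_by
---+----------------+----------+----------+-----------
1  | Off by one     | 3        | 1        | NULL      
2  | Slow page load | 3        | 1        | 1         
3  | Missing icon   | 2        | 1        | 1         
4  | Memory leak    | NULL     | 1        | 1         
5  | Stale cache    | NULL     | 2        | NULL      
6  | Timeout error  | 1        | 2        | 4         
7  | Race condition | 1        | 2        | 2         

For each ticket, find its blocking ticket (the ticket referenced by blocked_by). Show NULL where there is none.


This is a self-join: tickets is joined to a second copy of itself, matching each row's blocked_by to another row's id. Use LEFT JOIN so rows with blocked_by=NULL are kept.
  - ticket 1 (Off by one): blocked_by=NULL -> NULL
  - ticket 2 (Slow page load): blocked_by=1 -> Off by one
  - ticket 3 (Missing icon): blocked_by=1 -> Off by one
  - ticket 4 (Memory leak): blocked_by=1 -> Off by one
  - ticket 5 (Stale cache): blocked_by=NULL -> NULL
  - ticket 6 (Timeout error): blocked_by=4 -> Memory leak
  - ticket 7 (Race condition): blocked_by=2 -> Slow page load

SQL:
SELECT a.title AS item, b.title AS blocked_by
FROM tickets a
LEFT JOIN tickets b ON a.blocked_by = b.id

Result:
item           | blocked_by    
---------------+---------------
Off by one     | NULL          
Slow page load | Off by one    
Missing icon   | Off by one    
Memory leak    | Off by one    
Stale cache    | NULL          
Timeout error  | Memory leak   
Race condition | Slow page load


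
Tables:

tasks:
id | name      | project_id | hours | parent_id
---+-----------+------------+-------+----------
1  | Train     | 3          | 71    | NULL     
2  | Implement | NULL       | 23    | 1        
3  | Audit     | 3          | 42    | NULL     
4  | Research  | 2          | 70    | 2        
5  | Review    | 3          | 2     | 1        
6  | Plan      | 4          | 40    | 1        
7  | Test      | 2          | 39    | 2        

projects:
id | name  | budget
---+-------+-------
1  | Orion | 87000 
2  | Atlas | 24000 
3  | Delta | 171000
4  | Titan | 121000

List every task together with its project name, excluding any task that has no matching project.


INNER JOIN keeps only tasks rows whose project_id matches an id in projects. Walk through each task:
  - task 1 (Train): project_id=3 -> matches Delta
  - task 2 (Implement): project_id=NULL, no match -> dropped
  - task 3 (Audit): project_id=3 -> matches Delta
  - task 4 (Research): project_id=2 -> matches Atlas
  - task 5 (Review): project_id=3 -> matches Delta
  - task 6 (Plan): project_id=4 -> matches Titan
  - task 7 (Test): project_id=2 -> matches Atlas
So 1 of 7 rows is dropped.

SQL:
SELECT a.name, b.name AS project
FROM tasks a
INNER JOIN projects b ON a.project_id = b.id

Result:
name     | project
---------+--------
Train    | Delta  
Audit    | Delta  
Research | Atlas  
Review   | Delta  
Plan     | Titan  
Test     | Atlas  


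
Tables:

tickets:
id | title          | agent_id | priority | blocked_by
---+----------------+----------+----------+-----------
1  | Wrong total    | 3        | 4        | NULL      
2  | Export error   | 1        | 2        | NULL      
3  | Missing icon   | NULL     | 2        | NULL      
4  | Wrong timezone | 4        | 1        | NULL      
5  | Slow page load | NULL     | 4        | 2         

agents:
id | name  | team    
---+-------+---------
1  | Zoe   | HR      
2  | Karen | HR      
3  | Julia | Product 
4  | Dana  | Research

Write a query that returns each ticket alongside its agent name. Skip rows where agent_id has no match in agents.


INNER JOIN keeps only tickets rows whose agent_id matches an id in agents. Walk through each ticket:
  - ticket 1 (Wrong total): agent_id=3 -> matches Julia
  - ticket 2 (Export error): agent_id=1 -> matches Zoe
  - ticket 3 (Missing icon): agent_id=NULL, no match -> dropped
  - ticket 4 (Wrong timezone): agent_id=4 -> matches Dana
  - ticket 5 (Slow page load): agent_id=NULL, no match -> dropped
So 2 of 5 rows are dropped.

SQL:
SELECT a.title, b.name AS agent
FROM tickets a
INNER JOIN agents b ON a.agent_id = b.id

Result:
title          | agent
---------------+------
Wrong total    | Julia
Export error   | Zoe  
Wrong timezone | Dana 


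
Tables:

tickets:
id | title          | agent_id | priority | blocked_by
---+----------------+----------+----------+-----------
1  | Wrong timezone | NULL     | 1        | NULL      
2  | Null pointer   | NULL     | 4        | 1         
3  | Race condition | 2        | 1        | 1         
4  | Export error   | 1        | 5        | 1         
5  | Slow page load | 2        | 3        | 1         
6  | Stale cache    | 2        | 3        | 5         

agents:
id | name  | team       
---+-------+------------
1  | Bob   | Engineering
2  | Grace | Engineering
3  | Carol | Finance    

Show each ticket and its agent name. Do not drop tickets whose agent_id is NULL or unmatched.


LEFT JOIN keeps every row from tickets (the left table); where agent_id has no match in agents, the agent columns become NULL. Walk through each ticket:
  - ticket 1 (Wrong timezone): agent_id=NULL, no match -> kept with NULL
  - ticket 2 (Null pointer): agent_id=NULL, no match -> kept with NULL
  - ticket 3 (Race condition): agent_id=2 -> matches Grace
  - ticket 4 (Export error): agent_id=1 -> matches Bob
  - ticket 5 (Slow page load): agent_id=2 -> matches Grace
  - ticket 6 (Stale cache): agent_id=2 -> matches Grace
All 6 rows appear; 2 have NULL agent.

SQL:
SELECT a.title, b.name AS agent
FROM tickets a
LEFT JOIN agents b ON a.agent_id = b.id

Result:
title          | agent
---------------+------
Wrong timezone | NULL 
Null pointer   | NULL 
Race condition | Grace
Export error   | Bob  
Slow page load | Grace
Stale cache    | Grace


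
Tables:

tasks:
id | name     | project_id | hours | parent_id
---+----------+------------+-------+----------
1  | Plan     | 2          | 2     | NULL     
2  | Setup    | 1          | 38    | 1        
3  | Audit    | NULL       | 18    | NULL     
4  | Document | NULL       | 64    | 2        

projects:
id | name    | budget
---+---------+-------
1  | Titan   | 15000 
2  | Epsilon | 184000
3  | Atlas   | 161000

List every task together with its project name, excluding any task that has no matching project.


INNER JOIN keeps only tasks rows whose project_id matches an id in projects. Walk through each task:
  - task 1 (Plan): project_id=2 -> matches Epsilon
  - task 2 (Setup): project_id=1 -> matches Titan
  - task 3 (Audit): project_id=NULL, no match -> dropped
  - task 4 (Document): project_id=NULL, no match -> dropped
So 2 of 4 rows are dropped.

SQL:
SELECT a.name, b.name AS project
FROM tasks a
INNER JOIN projects b ON a.project_id = b.id

Result:
name  | project
------+--------
Plan  | Epsilon
Setup | Titan  


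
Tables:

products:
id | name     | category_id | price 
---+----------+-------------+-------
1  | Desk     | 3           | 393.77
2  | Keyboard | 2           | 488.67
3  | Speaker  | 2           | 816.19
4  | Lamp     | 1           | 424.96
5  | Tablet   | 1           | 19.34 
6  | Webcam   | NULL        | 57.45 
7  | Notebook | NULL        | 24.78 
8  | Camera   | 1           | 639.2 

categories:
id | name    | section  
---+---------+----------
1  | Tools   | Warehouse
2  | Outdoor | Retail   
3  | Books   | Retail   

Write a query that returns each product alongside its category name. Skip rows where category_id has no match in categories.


INNER JOIN keeps only products rows whose category_id matches an id in categories. Walk through each product:
  - product 1 (Desk): category_id=3 -> matches Books
  - product 2 (Keyboard): category_id=2 -> matches Outdoor
  - product 3 (Speaker): category_id=2 -> matches Outdoor
  - product 4 (Lamp): category_id=1 -> matches Tools
  - product 5 (Tablet): category_id=1 -> matches Tools
  - product 6 (Webcam): category_id=NULL, no match -> dropped
  - product 7 (Notebook): category_id=NULL, no match -> dropped
  - product 8 (Camera): category_id=1 -> matches Tools
So 2 of 8 rows are dropped.

SQL:
SELECT a.name, b.name AS category
FROM products a
INNER JOIN categories b ON a.category_id = b.id

Result:
name     | category
---------+---------
Desk     | Books   
Keyboard | Outdoor 
Speaker  | Outdoor 
Lamp     | Tools   
Tablet   | Tools   
Camera   | Tools   


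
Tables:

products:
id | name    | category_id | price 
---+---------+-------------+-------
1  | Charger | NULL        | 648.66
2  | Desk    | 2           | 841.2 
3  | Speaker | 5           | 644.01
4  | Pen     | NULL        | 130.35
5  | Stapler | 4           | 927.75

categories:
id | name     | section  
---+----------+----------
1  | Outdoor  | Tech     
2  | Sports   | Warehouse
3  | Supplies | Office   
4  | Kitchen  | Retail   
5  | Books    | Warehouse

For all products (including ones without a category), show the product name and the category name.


LEFT JOIN keeps every row from products (the left table); where category_id has no match in categories, the category columns become NULL. Walk through each product:
  - product 1 (Charger): category_id=NULL, no match -> kept with NULL
  - product 2 (Desk): category_id=2 -> matches Sports
  - product 3 (Speaker): category_id=5 -> matches Books
  - product 4 (Pen): category_id=NULL, no match -> kept with NULL
  - product 5 (Stapler): category_id=4 -> matches Kitchen
All 5 rows appear; 2 have NULL category.

SQL:
SELECT a.name, b.name AS category
FROM products a
LEFT JOIN categories b ON a.category_id = b.id

Result:
name    | category
--------+---------
Charger | NULL    
Desk    | Sports  
Speaker | Books   
Pen     | NULL    
Stapler | Kitchen 


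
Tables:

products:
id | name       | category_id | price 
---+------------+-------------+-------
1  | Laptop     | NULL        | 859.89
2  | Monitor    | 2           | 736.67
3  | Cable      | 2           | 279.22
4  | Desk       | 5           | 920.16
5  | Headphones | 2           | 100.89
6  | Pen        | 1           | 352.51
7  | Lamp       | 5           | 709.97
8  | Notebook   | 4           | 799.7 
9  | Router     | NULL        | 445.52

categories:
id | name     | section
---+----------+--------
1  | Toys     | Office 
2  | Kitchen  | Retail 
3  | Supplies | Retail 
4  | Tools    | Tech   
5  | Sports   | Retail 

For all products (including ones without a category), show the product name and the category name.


LEFT JOIN keeps every row from products (the left table); where category_id has no match in categories, the category columns become NULL. Walk through each product:
  - product 1 (Laptop): category_id=NULL, no match -> kept with NULL
  - product 2 (Monitor): category_id=2 -> matches Kitchen
  - product 3 (Cable): category_id=2 -> matches Kitchen
  - product 4 (Desk): category_id=5 -> matches Sports
  - product 5 (Headphones): category_id=2 -> matches Kitchen
  - product 6 (Pen): category_id=1 -> matches Toys
  - product 7 (Lamp): category_id=5 -> matches Sports
  - product 8 (Notebook): category_id=4 -> matches Tools
  - product 9 (Router): category_id=NULL, no match -> kept with NULL
All 9 rows appear; 2 have NULL category.

SQL:
SELECT a.name, b.name AS category
FROM products a
LEFT JOIN categories b ON a.category_id = b.id

Result:
name       | category
-----------+---------
Laptop     | NULL    
Monitor    | Kitchen 
Cable      | Kitchen 
Desk       | Sports  
Headphones | Kitchen 
Pen        | Toys    
Lamp       | Sports  
Notebook   | Tools   
Router     | NULL    


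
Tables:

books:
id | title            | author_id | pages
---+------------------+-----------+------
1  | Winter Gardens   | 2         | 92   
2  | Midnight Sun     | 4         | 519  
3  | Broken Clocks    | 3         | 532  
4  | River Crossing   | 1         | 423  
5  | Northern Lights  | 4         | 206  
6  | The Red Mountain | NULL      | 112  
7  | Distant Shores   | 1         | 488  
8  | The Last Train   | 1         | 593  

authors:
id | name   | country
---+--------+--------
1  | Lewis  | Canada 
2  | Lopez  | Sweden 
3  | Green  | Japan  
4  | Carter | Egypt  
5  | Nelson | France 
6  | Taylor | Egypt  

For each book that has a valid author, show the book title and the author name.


INNER JOIN keeps only books rows whose author_id matches an id in authors. Walk through each book:
  - book 1 (Winter Gardens): author_id=2 -> matches Lopez
  - book 2 (Midnight Sun): author_id=4 -> matches Carter
  - book 3 (Broken Clocks): author_id=3 -> matches Green
  - book 4 (River Crossing): author_id=1 -> matches Lewis
  - book 5 (Northern Lights): author_id=4 -> matches Carter
  - book 6 (The Red Mountain): author_id=NULL, no match -> dropped
  - book 7 (Distant Shores): author_id=1 -> matches Lewis
  - book 8 (The Last Train): author_id=1 -> matches Lewis
So 1 of 8 rows is dropped.

SQL:
SELECT a.title, b.name AS author
FROM books a
INNER JOIN authors b ON a.author_id = b.id

Result:
title           | author
----------------+-------
Winter Gardens  | Lopez 
Midnight Sun    | Carter
Broken Clocks   | Green 
River Crossing  | Lewis 
Northern Lights | Carter
Distant Shores  | Lewis 
The Last Train  | Lewis 


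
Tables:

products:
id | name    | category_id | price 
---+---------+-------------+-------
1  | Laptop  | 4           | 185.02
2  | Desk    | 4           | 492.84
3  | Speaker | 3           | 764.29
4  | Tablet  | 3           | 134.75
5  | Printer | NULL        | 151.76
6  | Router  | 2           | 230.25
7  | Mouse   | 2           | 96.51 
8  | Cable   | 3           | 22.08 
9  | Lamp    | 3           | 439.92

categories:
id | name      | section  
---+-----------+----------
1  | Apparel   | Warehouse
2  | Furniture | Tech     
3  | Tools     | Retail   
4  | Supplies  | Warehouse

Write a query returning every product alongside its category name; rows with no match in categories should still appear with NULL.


LEFT JOIN keeps every row from products (the left table); where category_id has no match in categories, the category columns become NULL. Walk through each product:
  - product 1 (Laptop): category_id=4 -> matches Supplies
  - product 2 (Desk): category_id=4 -> matches Supplies
  - product 3 (Speaker): category_id=3 -> matches Tools
  - product 4 (Tablet): category_id=3 -> matches Tools
  - product 5 (Printer): category_id=NULL, no match -> kept with NULL
  - product 6 (Router): category_id=2 -> matches Furniture
  - product 7 (Mouse): category_id=2 -> matches Furniture
  - product 8 (Cable): category_id=3 -> matches Tools
  - product 9 (Lamp): category_id=3 -> matches Tools
All 9 rows appear; 1 has NULL category.

SQL:
SELECT a.name, b.name AS category
FROM products a
LEFT JOIN categories b ON a.category_id = b.id

Result:
name    | category 
--------+----------
Laptop  | Supplies 
Desk    | Supplies 
Speaker | Tools    
Tablet  | Tools    
Printer | NULL     
Router  | Furniture
Mouse   | Furniture
Cable   | Tools    
Lamp    | Tools    


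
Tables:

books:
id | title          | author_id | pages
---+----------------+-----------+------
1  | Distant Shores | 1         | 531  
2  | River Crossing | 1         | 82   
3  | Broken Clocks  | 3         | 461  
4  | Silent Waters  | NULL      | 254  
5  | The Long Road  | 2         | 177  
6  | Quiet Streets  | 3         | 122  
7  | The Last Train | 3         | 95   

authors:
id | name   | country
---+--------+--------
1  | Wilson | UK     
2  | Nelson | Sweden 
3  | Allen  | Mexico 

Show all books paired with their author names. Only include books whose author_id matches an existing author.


INNER JOIN keeps only books rows whose author_id matches an id in authors. Walk through each book:
  - book 1 (Distant Shores): author_id=1 -> matches Wilson
  - book 2 (River Crossing): author_id=1 -> matches Wilson
  - book 3 (Broken Clocks): author_id=3 -> matches Allen
  - book 4 (Silent Waters): author_id=NULL, no match -> dropped
  - book 5 (The Long Road): author_id=2 -> matches Nelson
  - book 6 (Quiet Streets): author_id=3 -> matches Allen
  - book 7 (The Last Train): author_id=3 -> matches Allen
So 1 of 7 rows is dropped.

SQL:
SELECT a.title, b.name AS author
FROM books a
INNER JOIN authors b ON a.author_id = b.id

Result:
title          | author
---------------+-------
Distant Shores | Wilson
River Crossing | Wilson
Broken Clocks  | Allen 
The Long Road  | Nelson
Quiet Streets  | Allen 
The Last Train | Allen 


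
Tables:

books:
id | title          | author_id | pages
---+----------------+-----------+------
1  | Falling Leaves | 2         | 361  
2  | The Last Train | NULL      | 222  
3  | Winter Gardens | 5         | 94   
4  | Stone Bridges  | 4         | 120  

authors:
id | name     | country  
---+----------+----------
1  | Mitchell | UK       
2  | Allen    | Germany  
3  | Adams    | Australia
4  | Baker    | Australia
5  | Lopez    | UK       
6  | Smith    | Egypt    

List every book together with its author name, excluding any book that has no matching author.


INNER JOIN keeps only books rows whose author_id matches an id in authors. Walk through each book:
  - book 1 (Falling Leaves): author_id=2 -> matches Allen
  - book 2 (The Last Train): author_id=NULL, no match -> dropped
  - book 3 (Winter Gardens): author_id=5 -> matches Lopez
  - book 4 (Stone Bridges): author_id=4 -> matches Baker
So 1 of 4 rows is dropped.

SQL:
SELECT a.title, b.name AS author
FROM books a
INNER JOIN authors b ON a.author_id = b.id

Result:
title          | author
---------------+-------
Falling Leaves | Allen 
Winter Gardens | Lopez 
Stone Bridges  | Baker 


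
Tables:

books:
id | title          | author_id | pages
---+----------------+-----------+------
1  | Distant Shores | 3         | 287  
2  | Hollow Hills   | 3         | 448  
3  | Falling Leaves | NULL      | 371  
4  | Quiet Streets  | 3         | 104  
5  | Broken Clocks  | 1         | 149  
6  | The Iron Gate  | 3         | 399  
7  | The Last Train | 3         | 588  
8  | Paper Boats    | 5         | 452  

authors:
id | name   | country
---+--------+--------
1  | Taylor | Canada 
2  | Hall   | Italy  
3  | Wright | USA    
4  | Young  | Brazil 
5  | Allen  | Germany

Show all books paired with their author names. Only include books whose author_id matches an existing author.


INNER JOIN keeps only books rows whose author_id matches an id in authors. Walk through each book:
  - book 1 (Distant Shores): author_id=3 -> matches Wright
  - book 2 (Hollow Hills): author_id=3 -> matches Wright
  - book 3 (Falling Leaves): author_id=NULL, no match -> dropped
  - book 4 (Quiet Streets): author_id=3 -> matches Wright
  - book 5 (Broken Clocks): author_id=1 -> matches Taylor
  - book 6 (The Iron Gate): author_id=3 -> matches Wright
  - book 7 (The Last Train): author_id=3 -> matches Wright
  - book 8 (Paper Boats): author_id=5 -> matches Allen
So 1 of 8 rows is dropped.

SQL:
SELECT a.title, b.name AS author
FROM books a
INNER JOIN authors b ON a.author_id = b.id

Result:
title          | author
---------------+-------
Distant Shores | Wright
Hollow Hills   | Wright
Quiet Streets  | Wright
Broken Clocks  | Taylor
The Iron Gate  | Wright
The Last Train | Wright
Paper Boats    | Allen 


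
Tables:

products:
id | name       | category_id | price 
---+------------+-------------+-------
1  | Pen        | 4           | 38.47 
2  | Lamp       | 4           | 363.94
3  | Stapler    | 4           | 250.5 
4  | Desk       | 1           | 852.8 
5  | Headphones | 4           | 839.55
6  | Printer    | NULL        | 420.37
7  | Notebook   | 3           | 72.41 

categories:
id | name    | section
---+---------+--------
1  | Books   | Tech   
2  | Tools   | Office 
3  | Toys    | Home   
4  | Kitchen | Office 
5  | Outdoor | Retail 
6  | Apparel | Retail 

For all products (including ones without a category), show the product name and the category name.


LEFT JOIN keeps every row from products (the left table); where category_id has no match in categories, the category columns become NULL. Walk through each product:
  - product 1 (Pen): category_id=4 -> matches Kitchen
  - product 2 (Lamp): category_id=4 -> matches Kitchen
  - product 3 (Stapler): category_id=4 -> matches Kitchen
  - product 4 (Desk): category_id=1 -> matches Books
  - product 5 (Headphones): category_id=4 -> matches Kitchen
  - product 6 (Printer): category_id=NULL, no match -> kept with NULL
  - product 7 (Notebook): category_id=3 -> matches Toys
All 7 rows appear; 1 has NULL category.

SQL:
SELECT a.name, b.name AS category
FROM products a
LEFT JOIN categories b ON a.category_id = b.id

Result:
name       | category
-----------+---------
Pen        | Kitchen 
Lamp       | Kitchen 
Stapler    | Kitchen 
Desk       | Books   
Headphones | Kitchen 
Printer    | NULL    
Notebook   | Toys    


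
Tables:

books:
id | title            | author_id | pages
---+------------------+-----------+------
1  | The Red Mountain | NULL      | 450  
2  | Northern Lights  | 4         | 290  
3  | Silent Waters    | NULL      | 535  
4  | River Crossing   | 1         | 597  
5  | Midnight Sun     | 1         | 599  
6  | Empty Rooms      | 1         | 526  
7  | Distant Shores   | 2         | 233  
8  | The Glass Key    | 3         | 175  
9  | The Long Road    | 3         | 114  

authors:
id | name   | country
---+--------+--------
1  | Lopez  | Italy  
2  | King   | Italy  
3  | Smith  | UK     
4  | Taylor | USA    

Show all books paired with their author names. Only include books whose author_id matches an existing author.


INNER JOIN keeps only books rows whose author_id matches an id in authors. Walk through each book:
  - book 1 (The Red Mountain): author_id=NULL, no match -> dropped
  - book 2 (Northern Lights): author_id=4 -> matches Taylor
  - book 3 (Silent Waters): author_id=NULL, no match -> dropped
  - book 4 (River Crossing): author_id=1 -> matches Lopez
  - book 5 (Midnight Sun): author_id=1 -> matches Lopez
  - book 6 (Empty Rooms): author_id=1 -> matches Lopez
  - book 7 (Distant Shores): author_id=2 -> matches King
  - book 8 (The Glass Key): author_id=3 -> matches Smith
  - book 9 (The Long Road): author_id=3 -> matches Smith
So 2 of 9 rows are dropped.

SQL:
SELECT a.title, b.name AS author
FROM books a
INNER JOIN authors b ON a.author_id = b.id

Result:
title           | author
----------------+-------
Northern Lights | Taylor
River Crossing  | Lopez 
Midnight Sun    | Lopez 
Empty Rooms     | Lopez 
Distant Shores  | King  
The Glass Key   | Smith 
The Long Road   | Smith 


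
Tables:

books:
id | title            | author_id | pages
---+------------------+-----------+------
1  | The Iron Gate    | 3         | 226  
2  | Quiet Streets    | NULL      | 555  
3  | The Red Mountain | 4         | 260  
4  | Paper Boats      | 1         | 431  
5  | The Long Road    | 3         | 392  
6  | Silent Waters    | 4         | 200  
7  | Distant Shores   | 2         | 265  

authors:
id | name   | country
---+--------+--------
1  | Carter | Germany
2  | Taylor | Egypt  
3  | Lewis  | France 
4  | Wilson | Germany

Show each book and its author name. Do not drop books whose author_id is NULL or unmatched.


LEFT JOIN keeps every row from books (the left table); where author_id has no match in authors, the author columns become NULL. Walk through each book:
  - book 1 (The Iron Gate): author_id=3 -> matches Lewis
  - book 2 (Quiet Streets): author_id=NULL, no match -> kept with NULL
  - book 3 (The Red Mountain): author_id=4 -> matches Wilson
  - book 4 (Paper Boats): author_id=1 -> matches Carter
  - book 5 (The Long Road): author_id=3 -> matches Lewis
  - book 6 (Silent Waters): author_id=4 -> matches Wilson
  - book 7 (Distant Shores): author_id=2 -> matches Taylor
All 7 rows appear; 1 has NULL author.

SQL:
SELECT a.title, b.name AS author
FROM books a
LEFT JOIN authors b ON a.author_id = b.id

Result:
title            | author
-----------------+-------
The Iron Gate    | Lewis 
Quiet Streets    | NULL  
The Red Mountain | Wilson
Paper Boats      | Carter
The Long Road    | Lewis 
Silent Waters    | Wilson
Distant Shores   | Taylor


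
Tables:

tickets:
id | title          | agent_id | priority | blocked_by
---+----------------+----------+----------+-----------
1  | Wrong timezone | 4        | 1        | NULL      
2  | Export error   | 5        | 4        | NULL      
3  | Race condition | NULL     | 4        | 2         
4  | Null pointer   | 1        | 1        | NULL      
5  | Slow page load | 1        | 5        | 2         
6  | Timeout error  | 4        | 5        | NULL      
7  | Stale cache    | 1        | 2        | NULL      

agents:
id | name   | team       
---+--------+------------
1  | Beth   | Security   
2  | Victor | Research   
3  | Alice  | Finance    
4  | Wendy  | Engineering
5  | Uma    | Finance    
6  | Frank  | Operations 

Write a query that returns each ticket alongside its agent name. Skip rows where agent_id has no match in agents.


INNER JOIN keeps only tickets rows whose agent_id matches an id in agents. Walk through each ticket:
  - ticket 1 (Wrong timezone): agent_id=4 -> matches Wendy
  - ticket 2 (Export error): agent_id=5 -> matches Uma
  - ticket 3 (Race condition): agent_id=NULL, no match -> dropped
  - ticket 4 (Null pointer): agent_id=1 -> matches Beth
  - ticket 5 (Slow page load): agent_id=1 -> matches Beth
  - ticket 6 (Timeout error): agent_id=4 -> matches Wendy
  - ticket 7 (Stale cache): agent_id=1 -> matches Beth
So 1 of 7 rows is dropped.

SQL:
SELECT a.title, b.name AS agent
FROM tickets a
INNER JOIN agents b ON a.agent_id = b.id

Result:
title          | agent
---------------+------
Wrong timezone | Wendy
Export error   | Uma  
Null pointer   | Beth 
Slow page load | Beth 
Timeout error  | Wendy
Stale cache    | Beth 


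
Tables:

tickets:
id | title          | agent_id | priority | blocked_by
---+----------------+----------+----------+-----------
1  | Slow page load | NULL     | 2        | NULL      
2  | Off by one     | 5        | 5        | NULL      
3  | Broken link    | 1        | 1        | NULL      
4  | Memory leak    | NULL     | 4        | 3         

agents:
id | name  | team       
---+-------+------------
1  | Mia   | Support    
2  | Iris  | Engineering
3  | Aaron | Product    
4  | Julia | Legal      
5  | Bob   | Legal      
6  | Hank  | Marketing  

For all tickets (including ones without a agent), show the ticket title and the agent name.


LEFT JOIN keeps every row from tickets (the left table); where agent_id has no match in agents, the agent columns become NULL. Walk through each ticket:
  - ticket 1 (Slow page load): agent_id=NULL, no match -> kept with NULL
  - ticket 2 (Off by one): agent_id=5 -> matches Bob
  - ticket 3 (Broken link): agent_id=1 -> matches Mia
  - ticket 4 (Memory leak): agent_id=NULL, no match -> kept with NULL
All 4 rows appear; 2 have NULL agent.

SQL:
SELECT a.title, b.name AS agent
FROM tickets a
LEFT JOIN agents b ON a.agent_id = b.id

Result:
title          | agent
---------------+------
Slow page load | NULL 
Off by one     | Bob  
Broken link    | Mia  
Memory leak    | NULL 


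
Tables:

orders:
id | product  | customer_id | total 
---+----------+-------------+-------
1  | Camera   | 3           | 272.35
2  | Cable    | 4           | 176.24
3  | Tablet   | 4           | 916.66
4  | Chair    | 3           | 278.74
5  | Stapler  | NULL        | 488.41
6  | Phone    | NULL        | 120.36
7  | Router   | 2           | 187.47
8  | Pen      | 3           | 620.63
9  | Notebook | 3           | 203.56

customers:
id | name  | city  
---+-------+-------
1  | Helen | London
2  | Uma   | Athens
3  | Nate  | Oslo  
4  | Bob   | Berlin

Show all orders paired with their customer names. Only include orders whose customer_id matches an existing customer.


INNER JOIN keeps only orders rows whose customer_id matches an id in customers. Walk through each order:
  - order 1 (Camera): customer_id=3 -> matches Nate
  - order 2 (Cable): customer_id=4 -> matches Bob
  - order 3 (Tablet): customer_id=4 -> matches Bob
  - order 4 (Chair): customer_id=3 -> matches Nate
  - order 5 (Stapler): customer_id=NULL, no match -> dropped
  - order 6 (Phone): customer_id=NULL, no match -> dropped
  - order 7 (Router): customer_id=2 -> matches Uma
  - order 8 (Pen): customer_id=3 -> matches Nate
  - order 9 (Notebook): customer_id=3 -> matches Nate
So 2 of 9 rows are dropped.

SQL:
SELECT a.product, b.name AS customer
FROM orders a
INNER JOIN customers b ON a.customer_id = b.id

Result:
product  | customer
---------+---------
Camera   | Nate    
Cable    | Bob     
Tablet   | Bob     
Chair    | Nate    
Router   | Uma     
Pen      | Nate    
Notebook | Nate    


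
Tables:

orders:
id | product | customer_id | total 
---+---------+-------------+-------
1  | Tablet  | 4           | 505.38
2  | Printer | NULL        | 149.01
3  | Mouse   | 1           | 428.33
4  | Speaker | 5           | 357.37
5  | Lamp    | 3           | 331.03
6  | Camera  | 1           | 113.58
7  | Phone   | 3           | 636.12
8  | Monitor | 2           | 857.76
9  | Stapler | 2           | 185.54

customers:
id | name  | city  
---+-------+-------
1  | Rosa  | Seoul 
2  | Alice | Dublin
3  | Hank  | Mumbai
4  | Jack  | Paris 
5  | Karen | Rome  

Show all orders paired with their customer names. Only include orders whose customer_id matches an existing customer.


INNER JOIN keeps only orders rows whose customer_id matches an id in customers. Walk through each order:
  - order 1 (Tablet): customer_id=4 -> matches Jack
  - order 2 (Printer): customer_id=NULL, no match -> dropped
  - order 3 (Mouse): customer_id=1 -> matches Rosa
  - order 4 (Speaker): customer_id=5 -> matches Karen
  - order 5 (Lamp): customer_id=3 -> matches Hank
  - order 6 (Camera): customer_id=1 -> matches Rosa
  - order 7 (Phone): customer_id=3 -> matches Hank
  - order 8 (Monitor): customer_id=2 -> matches Alice
  - order 9 (Stapler): customer_id=2 -> matches Alice
So 1 of 9 rows is dropped.

SQL:
SELECT a.product, b.name AS customer
FROM orders a
INNER JOIN customers b ON a.customer_id = b.id

Result:
product | customer
--------+---------
Tablet  | Jack    
Mouse   | Rosa    
Speaker | Karen   
Lamp    | Hank    
Camera  | Rosa    
Phone   | Hank    
Monitor | Alice   
Stapler | Alice   


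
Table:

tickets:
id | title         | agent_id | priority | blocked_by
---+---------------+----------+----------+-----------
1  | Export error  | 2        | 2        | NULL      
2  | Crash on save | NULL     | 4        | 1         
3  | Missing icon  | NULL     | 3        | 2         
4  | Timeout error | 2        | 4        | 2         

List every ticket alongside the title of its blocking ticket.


This is a self-join: tickets is joined to a second copy of itself, matching each row's blocked_by to another row's id. Use LEFT JOIN so rows with blocked_by=NULL are kept.
  - ticket 1 (Export error): blocked_by=NULL -> NULL
  - ticket 2 (Crash on save): blocked_by=1 -> Export error
  - ticket 3 (Missing icon): blocked_by=2 -> Crash on save
  - ticket 4 (Timeout error): blocked_by=2 -> Crash on save

SQL:
SELECT a.title AS item, b.title AS blocked_by
FROM tickets a
LEFT JOIN tickets b ON a.blocked_by = b.id

Result:
item          | blocked_by   
--------------+--------------
Export error  | NULL         
Crash on save | Export error 
Missing icon  | Crash on save
Timeout error | Crash on save
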